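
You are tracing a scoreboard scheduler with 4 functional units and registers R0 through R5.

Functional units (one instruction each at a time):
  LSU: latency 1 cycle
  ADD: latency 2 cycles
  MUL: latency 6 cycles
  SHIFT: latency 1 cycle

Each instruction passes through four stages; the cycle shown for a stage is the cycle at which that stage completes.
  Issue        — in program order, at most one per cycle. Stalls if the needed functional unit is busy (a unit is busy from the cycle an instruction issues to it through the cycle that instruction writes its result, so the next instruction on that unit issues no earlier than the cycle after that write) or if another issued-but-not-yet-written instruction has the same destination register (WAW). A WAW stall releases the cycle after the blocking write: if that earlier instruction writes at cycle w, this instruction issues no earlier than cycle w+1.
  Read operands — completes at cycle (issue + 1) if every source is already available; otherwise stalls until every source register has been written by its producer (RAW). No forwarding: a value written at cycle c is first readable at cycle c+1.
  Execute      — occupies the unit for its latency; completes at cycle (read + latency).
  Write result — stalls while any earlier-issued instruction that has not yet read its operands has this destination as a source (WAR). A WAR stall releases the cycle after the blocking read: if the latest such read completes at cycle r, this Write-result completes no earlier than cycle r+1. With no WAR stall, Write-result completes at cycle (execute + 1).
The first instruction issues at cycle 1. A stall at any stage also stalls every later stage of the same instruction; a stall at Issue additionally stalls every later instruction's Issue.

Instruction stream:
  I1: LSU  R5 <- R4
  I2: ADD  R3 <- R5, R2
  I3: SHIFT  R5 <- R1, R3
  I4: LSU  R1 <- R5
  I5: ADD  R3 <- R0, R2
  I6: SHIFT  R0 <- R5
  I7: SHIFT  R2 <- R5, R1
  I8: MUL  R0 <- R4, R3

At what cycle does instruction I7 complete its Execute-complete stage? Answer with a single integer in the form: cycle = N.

I1 -> (1, 2, 3, 4)
I2 -> (2, 5, 7, 8)  // RAW R5: wait I1 write@4
I3 -> (5, 9, 10, 11)  // WAW R5: wait I1 write@4, RAW R3: wait I2 write@8
I4 -> (6, 12, 13, 14)  // RAW R5: wait I3 write@11
I5 -> (9, 10, 12, 13)  // struct: ADD busy until I2 writes@8
I6 -> (12, 13, 14, 15)  // struct: SHIFT busy until I3 writes@11
I7 -> (16, 17, 18, 19)  // struct: SHIFT busy until I6 writes@15
I8 -> (17, 18, 24, 25)

cycle = 18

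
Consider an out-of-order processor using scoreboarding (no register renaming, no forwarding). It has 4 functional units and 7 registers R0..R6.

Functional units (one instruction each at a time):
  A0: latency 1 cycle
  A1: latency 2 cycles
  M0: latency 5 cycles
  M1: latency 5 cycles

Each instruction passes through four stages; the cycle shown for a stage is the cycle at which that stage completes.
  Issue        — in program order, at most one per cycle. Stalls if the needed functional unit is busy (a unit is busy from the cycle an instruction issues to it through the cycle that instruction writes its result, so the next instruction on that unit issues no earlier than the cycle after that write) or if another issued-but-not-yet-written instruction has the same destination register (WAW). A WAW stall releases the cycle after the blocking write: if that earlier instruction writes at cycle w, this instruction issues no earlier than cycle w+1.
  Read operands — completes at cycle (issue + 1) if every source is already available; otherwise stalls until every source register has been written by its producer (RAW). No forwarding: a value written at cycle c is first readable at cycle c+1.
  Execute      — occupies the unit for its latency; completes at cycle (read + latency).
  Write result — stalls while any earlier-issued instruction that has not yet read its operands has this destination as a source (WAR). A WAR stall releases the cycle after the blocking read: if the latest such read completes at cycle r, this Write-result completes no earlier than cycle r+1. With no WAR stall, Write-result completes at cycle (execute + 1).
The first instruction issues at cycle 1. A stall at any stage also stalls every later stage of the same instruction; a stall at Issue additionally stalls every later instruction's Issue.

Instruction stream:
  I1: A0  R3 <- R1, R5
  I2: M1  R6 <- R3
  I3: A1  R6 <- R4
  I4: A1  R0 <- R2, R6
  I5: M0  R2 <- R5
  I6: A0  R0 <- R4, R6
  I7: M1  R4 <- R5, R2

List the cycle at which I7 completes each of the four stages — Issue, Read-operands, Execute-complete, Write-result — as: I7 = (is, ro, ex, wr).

1) issue 1, read 2, done 3, write 4
2) issue 2, read 5, done 10, write 11  <RAW R3: wait I1 write@4>
3) issue 12, read 13, done 15, write 16  <WAW R6: wait I2 write@11>
4) issue 17, read 18, done 20, write 21  <struct: A1 busy until I3 writes@16>
5) issue 18, read 19, done 24, write 25
6) issue 22, read 23, done 24, write 25  <WAW R0: wait I4 write@21>
7) issue 23, read 26, done 31, write 32  <RAW R2: wait I5 write@25>

I7 = (23, 26, 31, 32)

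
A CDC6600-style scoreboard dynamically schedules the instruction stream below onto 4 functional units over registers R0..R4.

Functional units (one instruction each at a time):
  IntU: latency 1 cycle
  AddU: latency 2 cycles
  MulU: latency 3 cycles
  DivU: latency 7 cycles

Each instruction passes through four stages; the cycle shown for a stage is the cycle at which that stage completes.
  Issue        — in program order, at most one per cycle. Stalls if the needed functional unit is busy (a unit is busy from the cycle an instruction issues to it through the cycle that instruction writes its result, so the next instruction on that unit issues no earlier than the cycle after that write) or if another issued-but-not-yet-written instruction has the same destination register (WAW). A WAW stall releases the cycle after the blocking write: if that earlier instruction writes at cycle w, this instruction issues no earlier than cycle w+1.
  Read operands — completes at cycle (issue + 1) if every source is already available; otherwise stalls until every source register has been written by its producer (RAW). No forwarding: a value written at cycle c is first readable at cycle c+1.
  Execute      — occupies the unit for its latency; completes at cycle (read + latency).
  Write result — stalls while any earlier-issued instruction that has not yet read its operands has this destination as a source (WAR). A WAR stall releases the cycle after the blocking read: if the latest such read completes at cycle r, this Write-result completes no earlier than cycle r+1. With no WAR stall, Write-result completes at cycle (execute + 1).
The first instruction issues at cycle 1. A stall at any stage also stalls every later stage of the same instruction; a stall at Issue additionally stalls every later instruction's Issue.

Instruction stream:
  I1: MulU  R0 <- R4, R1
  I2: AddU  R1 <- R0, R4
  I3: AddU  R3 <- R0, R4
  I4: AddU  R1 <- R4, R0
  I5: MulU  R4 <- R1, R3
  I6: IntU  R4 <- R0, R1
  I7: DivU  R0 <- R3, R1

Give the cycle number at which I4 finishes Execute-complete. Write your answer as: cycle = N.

I1 -> (1, 2, 5, 6)
I2 -> (2, 7, 9, 10)  // RAW R0: wait I1 write@6
I3 -> (11, 12, 14, 15)  // struct: AddU busy until I2 writes@10
I4 -> (16, 17, 19, 20)  // struct: AddU busy until I3 writes@15
I5 -> (17, 21, 24, 25)  // RAW R1: wait I4 write@20
I6 -> (26, 27, 28, 29)  // WAW R4: wait I5 write@25
I7 -> (27, 28, 35, 36)

cycle = 19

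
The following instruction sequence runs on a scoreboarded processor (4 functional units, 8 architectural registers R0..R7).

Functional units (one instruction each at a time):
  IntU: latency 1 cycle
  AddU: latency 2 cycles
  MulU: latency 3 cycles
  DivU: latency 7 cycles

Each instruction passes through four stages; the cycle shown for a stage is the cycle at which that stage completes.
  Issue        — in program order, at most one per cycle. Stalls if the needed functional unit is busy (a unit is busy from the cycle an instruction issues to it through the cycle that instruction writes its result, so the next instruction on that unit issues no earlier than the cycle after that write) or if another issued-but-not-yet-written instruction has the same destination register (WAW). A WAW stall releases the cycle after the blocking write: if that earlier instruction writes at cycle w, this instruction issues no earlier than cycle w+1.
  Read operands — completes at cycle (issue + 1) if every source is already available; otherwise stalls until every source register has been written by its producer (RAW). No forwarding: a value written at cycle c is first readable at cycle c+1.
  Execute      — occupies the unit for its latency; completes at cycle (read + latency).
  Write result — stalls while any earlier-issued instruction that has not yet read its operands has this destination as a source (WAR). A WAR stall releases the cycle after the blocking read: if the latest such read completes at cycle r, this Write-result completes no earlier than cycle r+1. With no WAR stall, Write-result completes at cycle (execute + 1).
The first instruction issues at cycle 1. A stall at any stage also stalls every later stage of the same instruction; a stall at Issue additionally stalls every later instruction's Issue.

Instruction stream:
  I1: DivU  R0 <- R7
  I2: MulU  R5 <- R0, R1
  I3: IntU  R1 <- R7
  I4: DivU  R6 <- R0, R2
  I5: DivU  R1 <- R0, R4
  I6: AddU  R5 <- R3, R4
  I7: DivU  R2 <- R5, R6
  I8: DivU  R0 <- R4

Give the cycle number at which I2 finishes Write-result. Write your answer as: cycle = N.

cycle = 15

cycle 1: I1 dispatched to DivU
cycle 2: I1 operands ready, I2 dispatched to MulU
cycle 3: I3 dispatched to IntU
cycle 4: I3 operands ready
cycle 5: I3 complete
cycle 9: I1 complete
cycle 10: R0←I1
cycle 11: I2 operands ready, I4 dispatched to DivU
cycle 12: R1←I3, I4 operands ready
cycle 14: I2 complete
cycle 15: R5←I2
cycle 19: I4 complete
cycle 20: R6←I4
cycle 21: I5 dispatched to DivU
cycle 22: I5 operands ready, I6 dispatched to AddU
cycle 23: I6 operands ready
cycle 25: I6 complete
cycle 26: R5←I6
cycle 29: I5 complete
cycle 30: R1←I5
cycle 31: I7 dispatched to DivU
cycle 32: I7 operands ready
cycle 39: I7 complete
cycle 40: R2←I7
cycle 41: I8 dispatched to DivU
cycle 42: I8 operands ready
cycle 49: I8 complete
cycle 50: R0←I8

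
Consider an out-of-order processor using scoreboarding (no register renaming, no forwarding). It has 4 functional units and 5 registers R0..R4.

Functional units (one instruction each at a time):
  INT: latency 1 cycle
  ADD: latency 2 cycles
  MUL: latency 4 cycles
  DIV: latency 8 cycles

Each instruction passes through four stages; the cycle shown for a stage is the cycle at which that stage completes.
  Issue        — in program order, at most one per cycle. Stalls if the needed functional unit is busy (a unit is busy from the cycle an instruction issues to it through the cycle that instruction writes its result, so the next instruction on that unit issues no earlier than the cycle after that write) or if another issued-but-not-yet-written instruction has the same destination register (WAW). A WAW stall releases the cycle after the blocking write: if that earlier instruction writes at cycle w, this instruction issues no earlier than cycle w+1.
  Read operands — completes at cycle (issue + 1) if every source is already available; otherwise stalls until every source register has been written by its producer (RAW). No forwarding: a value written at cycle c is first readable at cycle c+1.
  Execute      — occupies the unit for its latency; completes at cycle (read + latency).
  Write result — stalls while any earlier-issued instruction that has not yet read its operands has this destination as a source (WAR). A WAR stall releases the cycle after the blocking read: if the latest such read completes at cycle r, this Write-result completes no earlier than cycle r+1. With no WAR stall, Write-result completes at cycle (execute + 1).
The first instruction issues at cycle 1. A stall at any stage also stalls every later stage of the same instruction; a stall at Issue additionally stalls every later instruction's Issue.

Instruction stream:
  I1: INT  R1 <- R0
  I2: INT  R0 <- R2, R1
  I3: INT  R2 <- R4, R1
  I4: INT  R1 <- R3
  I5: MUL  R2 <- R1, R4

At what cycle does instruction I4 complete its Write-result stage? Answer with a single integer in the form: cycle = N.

t=1  issue I1 (INT)
t=2  I1 read-ops
t=3  I1 finished on INT
t=4  I1→R1
t=5  issue I2 (INT)
t=6  I2 read-ops
t=7  I2 finished on INT
t=8  I2→R0
t=9  issue I3 (INT)
t=10  I3 read-ops
t=11  I3 finished on INT
t=12  I3→R2
t=13  issue I4 (INT)
t=14  I4 read-ops · issue I5 (MUL)
t=15  I4 finished on INT
t=16  I4→R1
t=17  I5 read-ops
t=21  I5 finished on MUL
t=22  I5→R2

cycle = 16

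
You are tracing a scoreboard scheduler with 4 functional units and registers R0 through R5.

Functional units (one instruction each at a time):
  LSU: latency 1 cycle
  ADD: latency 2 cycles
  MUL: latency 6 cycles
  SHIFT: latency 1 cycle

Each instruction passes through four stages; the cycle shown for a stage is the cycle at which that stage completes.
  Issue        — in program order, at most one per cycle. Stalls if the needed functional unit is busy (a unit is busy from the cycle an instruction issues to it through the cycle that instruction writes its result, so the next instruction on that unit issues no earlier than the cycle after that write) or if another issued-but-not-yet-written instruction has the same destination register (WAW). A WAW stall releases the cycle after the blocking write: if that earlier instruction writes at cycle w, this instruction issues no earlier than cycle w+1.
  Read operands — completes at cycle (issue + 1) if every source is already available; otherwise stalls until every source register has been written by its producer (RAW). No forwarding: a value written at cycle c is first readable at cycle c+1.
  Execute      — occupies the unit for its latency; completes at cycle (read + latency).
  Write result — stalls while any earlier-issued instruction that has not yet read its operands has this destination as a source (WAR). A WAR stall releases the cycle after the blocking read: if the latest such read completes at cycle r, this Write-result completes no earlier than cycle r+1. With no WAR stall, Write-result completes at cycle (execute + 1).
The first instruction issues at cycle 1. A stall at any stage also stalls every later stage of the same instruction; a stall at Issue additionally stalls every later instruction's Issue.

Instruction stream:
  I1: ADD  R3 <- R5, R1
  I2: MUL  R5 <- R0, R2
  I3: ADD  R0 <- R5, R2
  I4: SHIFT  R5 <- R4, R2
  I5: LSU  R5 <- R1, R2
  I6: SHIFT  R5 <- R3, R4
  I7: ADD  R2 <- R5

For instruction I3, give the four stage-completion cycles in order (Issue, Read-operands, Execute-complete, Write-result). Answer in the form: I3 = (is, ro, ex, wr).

I1  is:1  ro:2  ex:4  wr:5
I2  is:2  ro:3  ex:9  wr:10
I3  is:6  ro:11  ex:13  wr:14  — struct: ADD busy until I1 writes@5, RAW R5: wait I2 write@10
I4  is:11  ro:12  ex:13  wr:14  — WAW R5: wait I2 write@10
I5  is:15  ro:16  ex:17  wr:18  — WAW R5: wait I4 write@14
I6  is:19  ro:20  ex:21  wr:22  — WAW R5: wait I5 write@18
I7  is:20  ro:23  ex:25  wr:26  — RAW R5: wait I6 write@22

I3 = (6, 11, 13, 14)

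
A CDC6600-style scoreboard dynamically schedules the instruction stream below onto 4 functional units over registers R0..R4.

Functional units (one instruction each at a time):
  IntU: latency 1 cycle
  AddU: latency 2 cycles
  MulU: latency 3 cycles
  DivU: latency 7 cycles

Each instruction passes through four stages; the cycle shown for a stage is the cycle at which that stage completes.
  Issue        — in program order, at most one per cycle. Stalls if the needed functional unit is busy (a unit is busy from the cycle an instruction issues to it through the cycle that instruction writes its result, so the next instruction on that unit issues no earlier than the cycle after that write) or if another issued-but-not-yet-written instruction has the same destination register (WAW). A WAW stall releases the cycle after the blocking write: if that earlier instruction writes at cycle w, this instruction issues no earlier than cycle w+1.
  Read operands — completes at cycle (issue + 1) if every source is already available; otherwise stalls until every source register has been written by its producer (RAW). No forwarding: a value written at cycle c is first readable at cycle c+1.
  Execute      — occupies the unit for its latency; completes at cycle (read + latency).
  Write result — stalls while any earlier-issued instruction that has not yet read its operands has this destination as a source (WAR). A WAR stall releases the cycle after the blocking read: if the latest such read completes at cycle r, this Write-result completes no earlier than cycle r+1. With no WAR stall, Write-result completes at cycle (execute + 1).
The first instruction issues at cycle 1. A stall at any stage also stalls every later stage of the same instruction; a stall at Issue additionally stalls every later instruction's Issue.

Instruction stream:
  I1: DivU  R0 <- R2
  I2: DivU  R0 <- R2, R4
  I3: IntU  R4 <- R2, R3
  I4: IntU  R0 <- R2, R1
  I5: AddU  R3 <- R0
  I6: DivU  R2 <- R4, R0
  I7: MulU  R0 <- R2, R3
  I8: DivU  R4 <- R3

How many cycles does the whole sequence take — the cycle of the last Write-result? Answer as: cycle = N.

t=1  I1→DivU
t=2  I1 RO
t=9  I1 EX
t=10  I1 WR R0
t=11  I2→DivU
t=12  I2 RO, I3→IntU
t=13  I3 RO
t=14  I3 EX
t=15  I3 WR R4
t=19  I2 EX
t=20  I2 WR R0
t=21  I4→IntU
t=22  I4 RO, I5→AddU
t=23  I4 EX, I6→DivU
t=24  I4 WR R0
t=25  I5 RO, I6 RO, I7→MulU
t=27  I5 EX
t=28  I5 WR R3
t=32  I6 EX
t=33  I6 WR R2
t=34  I7 RO, I8→DivU
t=35  I8 RO
t=37  I7 EX
t=38  I7 WR R0
t=42  I8 EX
t=43  I8 WR R4

cycle = 43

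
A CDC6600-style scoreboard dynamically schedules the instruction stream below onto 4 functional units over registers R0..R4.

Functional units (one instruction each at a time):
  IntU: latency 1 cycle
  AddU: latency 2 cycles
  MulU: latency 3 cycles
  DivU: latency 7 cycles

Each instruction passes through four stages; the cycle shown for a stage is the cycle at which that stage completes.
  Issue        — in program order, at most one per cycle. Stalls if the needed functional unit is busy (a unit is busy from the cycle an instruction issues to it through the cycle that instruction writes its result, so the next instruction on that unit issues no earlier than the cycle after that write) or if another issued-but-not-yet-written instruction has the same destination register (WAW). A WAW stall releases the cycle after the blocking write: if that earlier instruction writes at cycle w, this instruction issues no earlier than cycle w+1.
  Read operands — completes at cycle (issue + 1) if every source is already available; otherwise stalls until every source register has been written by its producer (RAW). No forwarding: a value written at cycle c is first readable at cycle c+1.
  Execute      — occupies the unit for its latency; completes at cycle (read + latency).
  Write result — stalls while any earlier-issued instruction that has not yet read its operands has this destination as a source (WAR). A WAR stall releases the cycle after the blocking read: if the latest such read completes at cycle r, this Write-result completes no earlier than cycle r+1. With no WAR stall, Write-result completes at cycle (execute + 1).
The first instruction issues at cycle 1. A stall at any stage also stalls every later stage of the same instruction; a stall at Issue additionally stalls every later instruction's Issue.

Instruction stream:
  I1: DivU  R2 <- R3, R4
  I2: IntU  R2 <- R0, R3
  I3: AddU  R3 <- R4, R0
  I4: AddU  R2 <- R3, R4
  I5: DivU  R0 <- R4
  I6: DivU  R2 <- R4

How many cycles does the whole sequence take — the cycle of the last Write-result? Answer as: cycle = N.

cycle = 37

[1] I1→DivU
[2] I1 RO
[9] I1 EX
[10] I1 WR R2
[11] I2→IntU
[12] I2 RO, I3→AddU
[13] I2 EX, I3 RO
[14] I2 WR R2
[15] I3 EX
[16] I3 WR R3
[17] I4→AddU
[18] I4 RO, I5→DivU
[19] I5 RO
[20] I4 EX
[21] I4 WR R2
[26] I5 EX
[27] I5 WR R0
[28] I6→DivU
[29] I6 RO
[36] I6 EX
[37] I6 WR R2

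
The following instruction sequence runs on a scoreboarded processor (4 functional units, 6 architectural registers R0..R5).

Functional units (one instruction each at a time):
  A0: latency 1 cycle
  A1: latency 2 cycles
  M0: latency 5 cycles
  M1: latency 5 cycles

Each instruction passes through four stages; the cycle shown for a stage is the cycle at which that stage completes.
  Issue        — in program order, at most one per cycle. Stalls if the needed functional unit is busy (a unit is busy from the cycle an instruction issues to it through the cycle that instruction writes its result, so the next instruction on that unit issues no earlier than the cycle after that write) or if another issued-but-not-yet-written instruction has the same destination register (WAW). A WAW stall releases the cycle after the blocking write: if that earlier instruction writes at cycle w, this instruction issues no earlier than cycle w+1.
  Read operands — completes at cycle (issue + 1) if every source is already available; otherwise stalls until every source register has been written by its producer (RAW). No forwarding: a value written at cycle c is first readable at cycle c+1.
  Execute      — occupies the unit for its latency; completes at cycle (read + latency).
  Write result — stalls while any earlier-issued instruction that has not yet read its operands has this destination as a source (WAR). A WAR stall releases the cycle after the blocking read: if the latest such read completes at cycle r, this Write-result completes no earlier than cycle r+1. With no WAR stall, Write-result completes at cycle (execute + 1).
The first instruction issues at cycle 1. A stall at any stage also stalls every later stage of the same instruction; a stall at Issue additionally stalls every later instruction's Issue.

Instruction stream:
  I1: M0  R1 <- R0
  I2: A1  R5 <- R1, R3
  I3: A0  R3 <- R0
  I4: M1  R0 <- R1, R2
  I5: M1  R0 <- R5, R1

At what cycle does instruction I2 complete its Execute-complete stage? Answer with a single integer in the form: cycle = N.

cycle = 11

I1: IS=1 RO=2 EX=7 WR=8
I2: IS=2 RO=9 EX=11 WR=12  [RAW R1: wait I1 write@8]
I3: IS=3 RO=4 EX=5 WR=10  [WAR R3: wait I2 read@9]
I4: IS=4 RO=9 EX=14 WR=15  [RAW R1: wait I1 write@8]
I5: IS=16 RO=17 EX=22 WR=23  [struct: M1 busy until I4 writes@15]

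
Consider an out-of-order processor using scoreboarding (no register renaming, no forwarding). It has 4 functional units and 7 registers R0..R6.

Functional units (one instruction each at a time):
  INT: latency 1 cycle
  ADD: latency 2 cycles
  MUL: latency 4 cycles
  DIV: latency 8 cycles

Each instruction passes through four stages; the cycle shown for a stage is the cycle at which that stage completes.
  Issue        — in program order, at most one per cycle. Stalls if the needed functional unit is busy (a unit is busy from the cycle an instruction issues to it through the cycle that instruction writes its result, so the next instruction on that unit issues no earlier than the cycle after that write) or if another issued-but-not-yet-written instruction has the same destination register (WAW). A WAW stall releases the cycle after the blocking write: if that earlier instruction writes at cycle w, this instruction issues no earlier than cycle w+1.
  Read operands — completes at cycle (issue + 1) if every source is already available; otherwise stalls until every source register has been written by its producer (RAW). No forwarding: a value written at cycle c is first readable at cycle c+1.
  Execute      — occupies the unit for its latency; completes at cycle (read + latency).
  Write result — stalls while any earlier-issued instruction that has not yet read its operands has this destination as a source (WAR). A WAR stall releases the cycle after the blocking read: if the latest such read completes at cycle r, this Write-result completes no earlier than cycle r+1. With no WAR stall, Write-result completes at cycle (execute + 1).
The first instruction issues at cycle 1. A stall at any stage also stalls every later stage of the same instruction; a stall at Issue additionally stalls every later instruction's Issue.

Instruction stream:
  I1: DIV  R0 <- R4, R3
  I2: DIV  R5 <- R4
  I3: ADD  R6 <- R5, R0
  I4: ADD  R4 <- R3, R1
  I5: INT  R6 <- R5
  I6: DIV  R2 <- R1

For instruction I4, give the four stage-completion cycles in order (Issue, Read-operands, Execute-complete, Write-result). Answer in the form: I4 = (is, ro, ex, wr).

[1] I1→DIV
[2] I1 RO
[10] I1 EX
[11] I1 WR R0
[12] I2→DIV
[13] I2 RO, I3→ADD
[21] I2 EX
[22] I2 WR R5
[23] I3 RO
[25] I3 EX
[26] I3 WR R6
[27] I4→ADD
[28] I4 RO, I5→INT
[29] I5 RO, I6→DIV
[30] I4 EX, I5 EX, I6 RO
[31] I4 WR R4, I5 WR R6
[38] I6 EX
[39] I6 WR R2

I4 = (27, 28, 30, 31)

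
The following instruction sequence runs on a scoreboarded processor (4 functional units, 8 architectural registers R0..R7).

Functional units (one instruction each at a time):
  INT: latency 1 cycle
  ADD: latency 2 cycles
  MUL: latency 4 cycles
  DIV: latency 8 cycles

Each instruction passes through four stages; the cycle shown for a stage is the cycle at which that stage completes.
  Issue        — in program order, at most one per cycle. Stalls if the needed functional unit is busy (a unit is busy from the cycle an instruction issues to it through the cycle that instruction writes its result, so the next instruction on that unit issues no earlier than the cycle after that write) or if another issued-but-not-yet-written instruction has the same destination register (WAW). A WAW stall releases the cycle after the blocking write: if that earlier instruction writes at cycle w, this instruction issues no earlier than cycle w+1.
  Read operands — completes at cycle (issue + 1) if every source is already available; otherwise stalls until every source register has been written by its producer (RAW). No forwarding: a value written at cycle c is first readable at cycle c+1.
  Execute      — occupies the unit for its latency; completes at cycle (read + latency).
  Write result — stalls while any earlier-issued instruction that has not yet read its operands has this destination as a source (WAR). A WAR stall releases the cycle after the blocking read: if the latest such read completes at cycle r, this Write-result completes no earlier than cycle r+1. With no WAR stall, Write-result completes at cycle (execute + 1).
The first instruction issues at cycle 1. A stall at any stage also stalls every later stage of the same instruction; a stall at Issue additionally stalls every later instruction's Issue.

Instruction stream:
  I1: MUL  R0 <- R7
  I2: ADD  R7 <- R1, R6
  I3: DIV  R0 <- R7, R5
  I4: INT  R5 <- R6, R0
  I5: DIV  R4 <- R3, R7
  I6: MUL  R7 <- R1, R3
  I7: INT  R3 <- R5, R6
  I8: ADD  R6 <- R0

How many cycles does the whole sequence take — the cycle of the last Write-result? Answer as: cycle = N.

cycle = 29

[1] I1 issues→MUL
[2] I1 reads, I2 issues→ADD
[3] I2 reads
[5] I2 exec-done
[6] I1 exec-done, I2 writes R7
[7] I1 writes R0
[8] I3 issues→DIV
[9] I3 reads, I4 issues→INT
[17] I3 exec-done
[18] I3 writes R0
[19] I4 reads, I5 issues→DIV
[20] I4 exec-done, I5 reads, I6 issues→MUL
[21] I4 writes R5, I6 reads
[22] I7 issues→INT
[23] I7 reads, I8 issues→ADD
[24] I7 exec-done, I8 reads
[25] I6 exec-done, I7 writes R3
[26] I6 writes R7, I8 exec-done
[27] I8 writes R6
[28] I5 exec-done
[29] I5 writes R4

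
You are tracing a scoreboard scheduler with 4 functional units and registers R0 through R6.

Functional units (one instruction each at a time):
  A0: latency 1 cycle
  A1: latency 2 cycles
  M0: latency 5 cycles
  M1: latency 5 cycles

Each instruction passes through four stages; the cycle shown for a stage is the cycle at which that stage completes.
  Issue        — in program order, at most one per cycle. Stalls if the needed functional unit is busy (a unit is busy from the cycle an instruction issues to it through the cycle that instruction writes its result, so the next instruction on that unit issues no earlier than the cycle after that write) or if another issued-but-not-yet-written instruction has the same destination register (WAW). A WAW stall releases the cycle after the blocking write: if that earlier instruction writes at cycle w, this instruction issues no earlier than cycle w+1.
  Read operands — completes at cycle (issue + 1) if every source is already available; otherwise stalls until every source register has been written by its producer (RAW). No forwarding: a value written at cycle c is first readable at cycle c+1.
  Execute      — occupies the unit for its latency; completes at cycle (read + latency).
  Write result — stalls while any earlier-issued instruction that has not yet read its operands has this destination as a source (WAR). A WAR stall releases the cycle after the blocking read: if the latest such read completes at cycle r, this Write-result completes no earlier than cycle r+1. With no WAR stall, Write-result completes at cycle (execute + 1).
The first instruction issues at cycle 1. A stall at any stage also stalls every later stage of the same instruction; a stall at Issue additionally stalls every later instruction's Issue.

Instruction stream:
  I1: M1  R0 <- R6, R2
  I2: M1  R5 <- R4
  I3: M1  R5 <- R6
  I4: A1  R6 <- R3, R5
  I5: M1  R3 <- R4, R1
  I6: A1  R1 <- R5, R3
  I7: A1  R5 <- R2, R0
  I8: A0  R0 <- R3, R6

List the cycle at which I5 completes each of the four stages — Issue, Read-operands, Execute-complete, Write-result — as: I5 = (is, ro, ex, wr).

I5 = (25, 26, 31, 32)

I1  is:1  ro:2  ex:7  wr:8
I2  is:9  ro:10  ex:15  wr:16  — struct: M1 busy until I1 writes@8
I3  is:17  ro:18  ex:23  wr:24  — struct: M1 busy until I2 writes@16
I4  is:18  ro:25  ex:27  wr:28  — RAW R5: wait I3 write@24
I5  is:25  ro:26  ex:31  wr:32  — struct: M1 busy until I3 writes@24
I6  is:29  ro:33  ex:35  wr:36  — struct: A1 busy until I4 writes@28, RAW R3: wait I5 write@32
I7  is:37  ro:38  ex:40  wr:41  — struct: A1 busy until I6 writes@36
I8  is:38  ro:39  ex:40  wr:41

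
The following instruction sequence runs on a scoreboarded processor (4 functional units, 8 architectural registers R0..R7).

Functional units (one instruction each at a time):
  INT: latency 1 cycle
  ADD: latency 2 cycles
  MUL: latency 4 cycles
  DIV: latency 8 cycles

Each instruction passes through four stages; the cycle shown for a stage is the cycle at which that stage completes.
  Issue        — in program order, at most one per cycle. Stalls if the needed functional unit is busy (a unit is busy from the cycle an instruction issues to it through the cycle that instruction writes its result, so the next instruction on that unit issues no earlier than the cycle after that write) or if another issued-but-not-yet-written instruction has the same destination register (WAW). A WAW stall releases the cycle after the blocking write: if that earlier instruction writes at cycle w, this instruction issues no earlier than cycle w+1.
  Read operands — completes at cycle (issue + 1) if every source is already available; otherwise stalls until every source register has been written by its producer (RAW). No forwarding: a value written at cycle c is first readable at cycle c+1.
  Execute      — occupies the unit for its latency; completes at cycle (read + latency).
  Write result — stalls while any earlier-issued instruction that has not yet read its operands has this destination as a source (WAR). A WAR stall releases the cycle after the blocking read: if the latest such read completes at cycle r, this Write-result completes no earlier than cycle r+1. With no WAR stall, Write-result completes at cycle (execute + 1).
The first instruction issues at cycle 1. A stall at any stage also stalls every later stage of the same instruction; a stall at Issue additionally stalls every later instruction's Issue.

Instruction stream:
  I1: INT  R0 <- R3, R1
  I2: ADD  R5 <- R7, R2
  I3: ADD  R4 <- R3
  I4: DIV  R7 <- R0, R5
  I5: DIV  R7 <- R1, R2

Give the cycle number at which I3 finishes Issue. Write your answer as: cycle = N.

cycle = 7

I1 -> (1, 2, 3, 4)
I2 -> (2, 3, 5, 6)
I3 -> (7, 8, 10, 11)  // struct: ADD busy until I2 writes@6
I4 -> (8, 9, 17, 18)
I5 -> (19, 20, 28, 29)  // struct: DIV busy until I4 writes@18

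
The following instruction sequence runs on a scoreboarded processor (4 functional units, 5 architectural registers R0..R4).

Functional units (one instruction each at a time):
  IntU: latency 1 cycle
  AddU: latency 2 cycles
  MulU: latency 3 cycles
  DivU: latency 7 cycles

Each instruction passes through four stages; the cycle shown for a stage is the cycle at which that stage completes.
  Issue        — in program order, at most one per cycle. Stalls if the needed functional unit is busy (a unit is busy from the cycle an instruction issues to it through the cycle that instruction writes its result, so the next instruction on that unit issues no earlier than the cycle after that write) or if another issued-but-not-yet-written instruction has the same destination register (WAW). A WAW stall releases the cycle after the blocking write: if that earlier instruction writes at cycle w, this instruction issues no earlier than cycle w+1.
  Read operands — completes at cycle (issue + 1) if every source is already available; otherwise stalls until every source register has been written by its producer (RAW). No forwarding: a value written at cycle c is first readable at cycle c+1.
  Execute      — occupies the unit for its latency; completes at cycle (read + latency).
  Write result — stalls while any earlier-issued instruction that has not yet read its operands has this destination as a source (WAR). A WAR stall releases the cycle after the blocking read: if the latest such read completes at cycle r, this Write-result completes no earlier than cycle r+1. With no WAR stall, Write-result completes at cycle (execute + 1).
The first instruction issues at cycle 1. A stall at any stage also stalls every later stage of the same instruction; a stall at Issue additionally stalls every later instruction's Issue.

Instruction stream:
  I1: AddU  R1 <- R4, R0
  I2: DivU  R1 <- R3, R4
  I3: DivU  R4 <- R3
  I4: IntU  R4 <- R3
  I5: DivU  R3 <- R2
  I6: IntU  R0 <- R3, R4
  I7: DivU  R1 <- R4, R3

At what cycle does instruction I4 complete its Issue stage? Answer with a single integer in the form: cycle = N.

[1] I1 dispatched to AddU
[2] I1 operands ready
[4] I1 complete
[5] R1←I1
[6] I2 dispatched to DivU
[7] I2 operands ready
[14] I2 complete
[15] R1←I2
[16] I3 dispatched to DivU
[17] I3 operands ready
[24] I3 complete
[25] R4←I3
[26] I4 dispatched to IntU
[27] I4 operands ready · I5 dispatched to DivU
[28] I4 complete · I5 operands ready
[29] R4←I4
[30] I6 dispatched to IntU
[35] I5 complete
[36] R3←I5
[37] I6 operands ready · I7 dispatched to DivU
[38] I6 complete · I7 operands ready
[39] R0←I6
[45] I7 complete
[46] R1←I7

cycle = 26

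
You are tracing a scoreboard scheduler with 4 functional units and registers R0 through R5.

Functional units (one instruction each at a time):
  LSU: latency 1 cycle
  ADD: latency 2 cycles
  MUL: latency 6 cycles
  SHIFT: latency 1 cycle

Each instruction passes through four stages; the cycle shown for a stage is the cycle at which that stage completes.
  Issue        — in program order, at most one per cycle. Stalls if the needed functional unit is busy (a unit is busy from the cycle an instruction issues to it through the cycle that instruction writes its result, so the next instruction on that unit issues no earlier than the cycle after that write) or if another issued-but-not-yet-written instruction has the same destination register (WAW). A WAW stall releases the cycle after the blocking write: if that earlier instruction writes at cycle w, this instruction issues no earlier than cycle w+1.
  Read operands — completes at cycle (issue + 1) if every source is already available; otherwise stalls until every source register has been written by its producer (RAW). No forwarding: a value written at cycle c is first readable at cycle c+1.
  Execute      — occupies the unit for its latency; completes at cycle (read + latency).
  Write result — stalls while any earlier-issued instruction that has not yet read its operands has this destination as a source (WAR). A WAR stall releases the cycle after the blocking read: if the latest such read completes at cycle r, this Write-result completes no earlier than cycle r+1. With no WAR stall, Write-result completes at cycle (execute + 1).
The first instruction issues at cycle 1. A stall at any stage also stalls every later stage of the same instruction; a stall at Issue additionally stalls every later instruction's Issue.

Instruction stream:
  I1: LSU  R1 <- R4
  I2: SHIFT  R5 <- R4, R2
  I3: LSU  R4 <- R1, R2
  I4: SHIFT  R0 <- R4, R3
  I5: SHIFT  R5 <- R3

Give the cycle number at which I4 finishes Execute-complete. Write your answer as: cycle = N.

cycle = 10

  I1 | 1 | 2 | 3 | 4
  I2 | 2 | 3 | 4 | 5
  I3 | 5 | 6 | 7 | 8   struct: LSU busy until I1 writes@4
  I4 | 6 | 9 | 10 | 11   RAW R4: wait I3 write@8
  I5 | 12 | 13 | 14 | 15   struct: SHIFT busy until I4 writes@11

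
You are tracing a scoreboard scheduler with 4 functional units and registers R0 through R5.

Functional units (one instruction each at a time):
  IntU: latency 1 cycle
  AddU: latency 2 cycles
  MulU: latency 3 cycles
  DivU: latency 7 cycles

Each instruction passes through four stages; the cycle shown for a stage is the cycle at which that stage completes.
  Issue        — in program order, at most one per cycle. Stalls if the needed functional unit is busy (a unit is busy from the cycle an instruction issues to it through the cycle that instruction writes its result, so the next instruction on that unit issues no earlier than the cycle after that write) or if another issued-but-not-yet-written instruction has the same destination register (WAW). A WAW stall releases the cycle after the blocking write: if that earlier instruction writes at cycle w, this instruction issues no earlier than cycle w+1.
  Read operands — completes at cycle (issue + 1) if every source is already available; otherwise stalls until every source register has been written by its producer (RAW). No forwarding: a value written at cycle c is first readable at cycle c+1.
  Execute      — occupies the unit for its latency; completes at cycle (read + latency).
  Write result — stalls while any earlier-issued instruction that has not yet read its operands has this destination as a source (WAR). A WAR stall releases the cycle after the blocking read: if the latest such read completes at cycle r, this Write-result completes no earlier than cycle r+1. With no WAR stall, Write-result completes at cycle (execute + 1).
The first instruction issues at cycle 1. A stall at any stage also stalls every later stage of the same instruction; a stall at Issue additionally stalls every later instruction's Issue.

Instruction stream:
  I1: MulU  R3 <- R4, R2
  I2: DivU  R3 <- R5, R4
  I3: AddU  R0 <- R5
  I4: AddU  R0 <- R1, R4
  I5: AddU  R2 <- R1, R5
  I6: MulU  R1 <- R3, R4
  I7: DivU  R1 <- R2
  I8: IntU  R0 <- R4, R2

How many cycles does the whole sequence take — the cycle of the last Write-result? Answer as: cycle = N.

I1: IS=1 RO=2 EX=5 WR=6
I2: IS=7 RO=8 EX=15 WR=16  [WAW R3: wait I1 write@6]
I3: IS=8 RO=9 EX=11 WR=12
I4: IS=13 RO=14 EX=16 WR=17  [struct: AddU busy until I3 writes@12]
I5: IS=18 RO=19 EX=21 WR=22  [struct: AddU busy until I4 writes@17]
I6: IS=19 RO=20 EX=23 WR=24
I7: IS=25 RO=26 EX=33 WR=34  [WAW R1: wait I6 write@24]
I8: IS=26 RO=27 EX=28 WR=29

cycle = 34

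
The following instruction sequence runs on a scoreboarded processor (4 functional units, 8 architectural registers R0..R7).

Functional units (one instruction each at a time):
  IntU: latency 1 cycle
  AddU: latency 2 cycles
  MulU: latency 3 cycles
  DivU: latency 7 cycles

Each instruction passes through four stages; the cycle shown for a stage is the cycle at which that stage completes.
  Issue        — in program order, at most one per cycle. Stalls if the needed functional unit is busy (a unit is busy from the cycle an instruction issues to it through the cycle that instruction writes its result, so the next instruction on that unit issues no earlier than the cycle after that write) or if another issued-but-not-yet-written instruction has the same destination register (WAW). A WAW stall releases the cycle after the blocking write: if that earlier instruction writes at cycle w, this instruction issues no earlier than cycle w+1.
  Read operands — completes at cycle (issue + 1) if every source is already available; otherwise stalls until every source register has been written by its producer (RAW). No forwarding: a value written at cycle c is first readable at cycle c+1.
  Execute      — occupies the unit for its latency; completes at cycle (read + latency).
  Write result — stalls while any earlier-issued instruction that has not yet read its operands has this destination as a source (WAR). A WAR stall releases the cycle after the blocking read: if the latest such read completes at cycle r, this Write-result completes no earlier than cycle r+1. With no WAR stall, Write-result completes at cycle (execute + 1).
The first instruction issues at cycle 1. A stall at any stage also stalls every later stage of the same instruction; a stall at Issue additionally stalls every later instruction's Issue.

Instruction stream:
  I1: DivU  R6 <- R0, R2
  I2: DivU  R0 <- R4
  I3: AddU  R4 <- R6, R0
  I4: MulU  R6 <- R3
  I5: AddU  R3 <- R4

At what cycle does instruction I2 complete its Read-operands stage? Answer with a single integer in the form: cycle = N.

cycle = 12

cycle 1: I1→DivU
cycle 2: I1 RO
cycle 9: I1 EX
cycle 10: I1 WR R6
cycle 11: I2→DivU
cycle 12: I2 RO · I3→AddU
cycle 13: I4→MulU
cycle 14: I4 RO
cycle 17: I4 EX
cycle 19: I2 EX
cycle 20: I2 WR R0
cycle 21: I3 RO
cycle 22: I4 WR R6
cycle 23: I3 EX
cycle 24: I3 WR R4
cycle 25: I5→AddU
cycle 26: I5 RO
cycle 28: I5 EX
cycle 29: I5 WR R3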